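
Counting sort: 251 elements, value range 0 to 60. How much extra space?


n = 251 (output array)
k = 61 (count array for 61 distinct values)
Extra space = 251 + 61 = 312


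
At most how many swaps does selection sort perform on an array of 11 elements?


Each of the 10 passes places one element in its final position.
Pass 1: swap minimum into position 0
Pass 2: swap minimum of remaining into position 1
...
Pass 10: last two elements, one swap
Maximum swaps = 11 - 1 = 10


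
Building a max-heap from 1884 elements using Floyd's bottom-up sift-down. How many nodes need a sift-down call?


In a heap of 1884 elements (0-indexed array):
  Last element index: 1883
  Parent of last element: floor((1883 - 1) / 2) = 941
  Internal nodes: indices 0 to 941
  Count = floor(1884/2) = 942


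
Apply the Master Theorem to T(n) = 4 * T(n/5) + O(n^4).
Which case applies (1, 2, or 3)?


The Master Theorem: T(n) = a*T(n/b) + O(n^c)
  a = 4, b = 5, c = 4
log_b(a) = log_5(4) ~ 0.861
Compare b^c with a: 5^4 = 625 > 4, so c > log_b(a).
Since c > log_b(a), Case 3 applies.
T(n) = O(n^4)
Master Theorem case = 3


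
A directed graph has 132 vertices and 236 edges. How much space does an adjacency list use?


Adjacency list: one list head per vertex + one entry per edge
Vertex heads: 132
Edge entries: 236
Total = 132 + 236 = 368


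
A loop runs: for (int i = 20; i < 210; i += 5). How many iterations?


Loop starts at i = 20, increments by 5, stops when i >= 210.
Number of iterations = ceil((210 - 20) / 5)
= ceil(190 / 5)
= 38


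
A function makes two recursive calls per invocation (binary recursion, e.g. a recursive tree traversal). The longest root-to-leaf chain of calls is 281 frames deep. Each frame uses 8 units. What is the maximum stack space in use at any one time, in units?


Binary recursion: the two calls run one after the other, so only one root-to-leaf chain of frames is on the stack at a time.
Maximum depth (longest chain) = 281 frames
Each frame = 8 units
Max stack space = 281 * 8 = 2248


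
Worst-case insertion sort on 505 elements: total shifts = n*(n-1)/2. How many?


Sum of shifts = 1 + 2 + 3 + ... + 504
= 505 * 504 / 2
= 254520 / 2
= 127260


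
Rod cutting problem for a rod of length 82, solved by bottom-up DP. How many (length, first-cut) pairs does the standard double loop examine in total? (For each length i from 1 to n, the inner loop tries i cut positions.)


For each subproblem length i = 1..82, the inner loop considers i possible first cuts.
Total = 1 + 2 + ... + 82
= 82*(82+1)/2
= 82*83/2 = 3403


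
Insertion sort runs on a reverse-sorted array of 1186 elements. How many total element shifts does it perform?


Sum of shifts = 1 + 2 + 3 + ... + 1185
= 1186 * 1185 / 2
= 1405410 / 2
= 702705


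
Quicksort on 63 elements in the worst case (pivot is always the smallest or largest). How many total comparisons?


In the worst case, each partition step picks the worst pivot:
  Partition 1: 62 comparisons (n-1 elements to compare)
  Partition 2: 61 comparisons
  Partition 3: 60 comparisons
  Partition 4: 59 comparisons
  Partition 5: 58 comparisons
  ...
  Last partition: 0 comparisons
Total = (n-1) + (n-2) + ... + 1 + 0 = n*(n-1)/2
= 63*62/2 = 1953


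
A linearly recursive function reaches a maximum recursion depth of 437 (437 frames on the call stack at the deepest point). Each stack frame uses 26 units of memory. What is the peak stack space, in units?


Maximum recursion depth = 437 frames
Memory per frame = 26 units
Total stack space = depth * frame_size
= 437 * 26 = 11362


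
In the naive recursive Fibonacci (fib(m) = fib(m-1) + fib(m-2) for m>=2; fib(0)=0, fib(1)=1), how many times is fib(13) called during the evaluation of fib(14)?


Let N(m) = number of times fib(m) is called while evaluating fib(14).
N(14) = 1 (the initial call).
N(13) = 1 (only fib(14) calls it).
For 1 <= m <= 12: fib(m) is called by fib(m+1) and fib(m+2), so
  N(m) = N(m+1) + N(m+2).
fib(0) is called only by fib(2), so N(0) = N(2).
Walk down from m=14:
  N(14)=1, N(13)=1
N(13) = 1


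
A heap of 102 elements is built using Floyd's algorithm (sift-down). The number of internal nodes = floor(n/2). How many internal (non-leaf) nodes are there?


Leaf nodes occupy roughly half the array.
Sift-down is called for each internal node, starting from the last one.
Internal nodes = floor(n/2) = floor(102/2) = 51


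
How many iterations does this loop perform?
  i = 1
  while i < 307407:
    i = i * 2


The loop variable doubles each iteration:
i = 1 -> 2 -> 4 -> 8 -> 16 -> 32 -> 64 -> 128 -> 256 -> 512 -> 1024 -> 2048 -> 4096 -> 8192 -> 16384 -> 32768 -> 65536 -> 131072 -> 262144 -> 524288 (stop, 524288 >= 307407)
Number of doublings = ceil(log2(307407)) = 19


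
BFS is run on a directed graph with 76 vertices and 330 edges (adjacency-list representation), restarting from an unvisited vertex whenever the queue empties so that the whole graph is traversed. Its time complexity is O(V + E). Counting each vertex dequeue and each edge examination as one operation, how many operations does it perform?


A full BFS traversal dequeues each vertex exactly once and examines each directed edge exactly once.
V = 76 (vertex processing cost)
E = 330 (edge examination cost)
Total operations proportional to V + E = 76 + 330 = 406


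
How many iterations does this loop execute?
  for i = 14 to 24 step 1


The loop variable i takes values starting at 14 and increments by 1 each iteration.
Sequence: i = 14, 15, 16, 17, 18, 19, 20, 21, 22, ...
The upper bound 24 is inclusive, so the count is floor((last - first) / step) + 1:
floor((24 - 14) / 1) + 1 = floor(10/1) + 1 = 10 + 1 = 11


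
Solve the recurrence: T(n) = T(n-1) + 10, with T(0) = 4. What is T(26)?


Unrolling the recurrence:
T(26) = T(25) + 10
       = T(24) + 10 + 10
       = T(23) + 10*3
       ...
       = T(0) + 10*26
       = 4 + 260 = 264


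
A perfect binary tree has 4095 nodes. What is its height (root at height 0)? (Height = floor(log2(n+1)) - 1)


For a perfect binary tree of height h: n = 2^(h+1) - 1, so h = log2(n+1) - 1.
  n + 1 = 4096 = 2^12
  log2(4096) = 12
  height = 12 - 1 = 11


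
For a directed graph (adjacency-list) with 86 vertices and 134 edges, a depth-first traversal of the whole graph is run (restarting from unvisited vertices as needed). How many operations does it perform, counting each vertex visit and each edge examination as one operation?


A full DFS traversal visits each vertex once and examines each edge once.
V = 86
E = 134
Sum = 86 + 134 = 220


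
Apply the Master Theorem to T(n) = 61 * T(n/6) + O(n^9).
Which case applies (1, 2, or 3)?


The Master Theorem: T(n) = a*T(n/b) + O(n^c)
  a = 61, b = 6, c = 9
log_b(a) = log_6(61) ~ 2.294
Compare b^c with a: 6^9 = 10077696 > 61, so c > log_b(a).
Since c > log_b(a), Case 3 applies.
T(n) = O(n^9)
Master Theorem case = 3


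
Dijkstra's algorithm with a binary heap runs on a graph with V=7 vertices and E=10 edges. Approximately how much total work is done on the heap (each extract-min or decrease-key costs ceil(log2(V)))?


Dijkstra with a binary heap: each vertex is extracted once, each edge may relax once.
Each heap operation costs O(log V).
V + E = 7 + 10 = 17
ceil(log2(7)) = 3 (since 2^2 = 4 < 7 <= 8 = 2^3)
Total heap work = (V+E) * ceil(log2(V)) = 17 * 3 = 51


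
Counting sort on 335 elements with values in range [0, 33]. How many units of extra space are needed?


Output array size: 335 (to store sorted result)
Count array size: 34 (one slot per possible value, range 0 to 33)
Total extra space = 335 + 34 = 369


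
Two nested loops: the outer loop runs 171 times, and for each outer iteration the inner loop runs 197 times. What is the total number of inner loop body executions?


Outer loop: 171 iterations
Inner loop: 197 iterations per outer iteration
Total = 171 * 197 = 33687


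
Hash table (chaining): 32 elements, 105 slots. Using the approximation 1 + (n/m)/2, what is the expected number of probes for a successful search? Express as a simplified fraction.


Computing expected probes:
alpha = 32/105
= 1 + alpha/2
= 1 + 32/(2*105)
= (2*105 + 32) / (2*105)
= 242/210 = 121/105


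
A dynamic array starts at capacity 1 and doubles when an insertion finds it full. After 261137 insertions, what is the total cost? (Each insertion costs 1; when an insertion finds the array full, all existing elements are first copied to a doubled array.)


Insertion cost: 261137 (one per element)
Resizes occur just before inserting elements 2, 3, 5, 9, ...
Elements copied at each resize: 1 + 2 + 4 + 8 + 16 + 32 + 64 + 128 + 256 + 512 + 1024 + 2048 + 4096 + 8192 + 16384 + 32768 + 65536 + 131072
Sum of copies = 262143 (geometric series: 2^k - 1)
Total = 261137 + 262143 = 523280


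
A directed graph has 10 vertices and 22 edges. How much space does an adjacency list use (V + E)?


Adjacency list: one list head per vertex + one entry per edge
Vertex heads: 10
Edge entries: 22
Total = 10 + 22 = 32


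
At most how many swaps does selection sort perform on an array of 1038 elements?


Each of the 1037 passes places one element in its final position.
Pass 1: swap minimum into position 0
Pass 2: swap minimum of remaining into position 1
...
Pass 1037: last two elements, one swap
Maximum swaps = 1038 - 1 = 1037


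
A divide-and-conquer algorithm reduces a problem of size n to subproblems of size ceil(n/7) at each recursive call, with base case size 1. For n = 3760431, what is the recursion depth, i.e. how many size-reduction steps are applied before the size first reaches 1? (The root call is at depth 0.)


Each step divides the size by 7 (rounding up); after k steps the size is ceil(n/7^k), which equals 1 exactly when 7^k >= n.
So the depth is the smallest k with 7^k >= 3760431, i.e. ceil(log_7(3760431)).
7^7 = 823543 < 3760431 <= 5764801 = 7^8
Recursion depth = 8


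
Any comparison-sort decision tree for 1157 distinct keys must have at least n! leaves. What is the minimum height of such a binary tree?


A binary decision tree of height h has at most 2^h leaves and needs at least n! of them, so h >= ceil(log2(n!)).
1157! is far too large to multiply out, so use Stirling's series:
  ln(n!) ~ n ln n - n + (1/2) ln(2 pi n) + 1/(12n)  (error below 1/(360 n^3), negligible here)
  ln(1157) = 7.0535857
  n ln n = 1157 * 7.0535857 = 8160.9987
  (1/2) ln(2 pi * 1157) = (1/2) ln(7269.6454) = 4.4457
  1/(12*1157) = 0.0001
  ln(1157!) ~ 8160.9987 - 1157 + 4.4457 + 0.0001 = 7008.4445
Convert to base 2: log2(1157!) = 7008.4445 / ln 2 = 7008.4445 / 0.69314718 = 10111.0481
ceil(10111.0481) = 10112


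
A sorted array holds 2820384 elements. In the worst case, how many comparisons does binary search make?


Halving sequence: 2820384 -> 1410192 -> 705096 -> 352548 -> 176274 -> 88137 -> 44068 -> 22034 -> 11017 -> 5508 -> 2754 -> 1377 -> 688 -> 344 -> 172 -> 86 -> 43 -> 21 -> 10 -> 5 -> 2 -> 1
Number of halvings = 21
Max comparisons = 21 + 1 = 22


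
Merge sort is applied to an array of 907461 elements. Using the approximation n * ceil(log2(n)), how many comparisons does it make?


Merge sort divides the array into halves recursively.
Number of levels = ceil(log2(907461)) = 20
At each level, approximately n = 907461 comparisons are needed for merging.
Total comparisons ~ n * ceil(log2(n)) = 907461 * 20 = 18149220


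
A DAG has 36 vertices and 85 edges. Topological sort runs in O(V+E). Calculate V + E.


V = 36 (vertex processing)
E = 85 (edge processing)
V + E = 36 + 85 = 121


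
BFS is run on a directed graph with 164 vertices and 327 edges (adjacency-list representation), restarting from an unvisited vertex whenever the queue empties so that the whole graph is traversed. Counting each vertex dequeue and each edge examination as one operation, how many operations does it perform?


A full BFS traversal dequeues each vertex exactly once and examines each directed edge exactly once.
V = 164 (vertex processing cost)
E = 327 (edge examination cost)
Total operations proportional to V + E = 164 + 327 = 491


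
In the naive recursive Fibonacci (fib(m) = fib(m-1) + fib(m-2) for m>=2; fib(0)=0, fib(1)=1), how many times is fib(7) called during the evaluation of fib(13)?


Let N(m) = number of times fib(m) is called while evaluating fib(13).
N(13) = 1 (the initial call).
N(12) = 1 (only fib(13) calls it).
For 1 <= m <= 11: fib(m) is called by fib(m+1) and fib(m+2), so
  N(m) = N(m+1) + N(m+2).
fib(0) is called only by fib(2), so N(0) = N(2).
Walk down from m=13:
  N(13)=1, N(12)=1, N(11)=2, N(10)=3, N(9)=5, N(8)=8, N(7)=13
N(7) = 13


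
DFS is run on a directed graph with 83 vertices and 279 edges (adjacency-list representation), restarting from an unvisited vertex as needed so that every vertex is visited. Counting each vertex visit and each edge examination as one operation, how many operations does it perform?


A full DFS traversal processes each vertex exactly once (push/pop on stack).
Each directed edge is examined once.
V = 83, E = 279
V + E = 362


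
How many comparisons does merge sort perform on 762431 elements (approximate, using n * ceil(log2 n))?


Recursion depth: ceil(log2(762431)) = 20
Each recursion level merges n = 762431 elements
Total = 762431 * 20 = 15248620


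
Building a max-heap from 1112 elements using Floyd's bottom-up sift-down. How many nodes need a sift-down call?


In a heap of 1112 elements (0-indexed array):
  Last element index: 1111
  Parent of last element: floor((1111 - 1) / 2) = 555
  Internal nodes: indices 0 to 555
  Count = floor(1112/2) = 556


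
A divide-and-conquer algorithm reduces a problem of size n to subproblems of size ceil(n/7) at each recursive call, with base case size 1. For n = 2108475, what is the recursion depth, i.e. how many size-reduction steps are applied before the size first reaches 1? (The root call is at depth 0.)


Each step divides the size by 7 (rounding up); after k steps the size is ceil(n/7^k), which equals 1 exactly when 7^k >= n.
So the depth is the smallest k with 7^k >= 2108475, i.e. ceil(log_7(2108475)).
7^7 = 823543 < 2108475 <= 5764801 = 7^8
Recursion depth = 8


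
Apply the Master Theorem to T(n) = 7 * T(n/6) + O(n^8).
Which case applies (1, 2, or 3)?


The Master Theorem: T(n) = a*T(n/b) + O(n^c)
  a = 7, b = 6, c = 8
log_b(a) = log_6(7) ~ 1.086
Compare b^c with a: 6^8 = 1679616 > 7, so c > log_b(a).
Since c > log_b(a), Case 3 applies.
T(n) = O(n^8)
Master Theorem case = 3


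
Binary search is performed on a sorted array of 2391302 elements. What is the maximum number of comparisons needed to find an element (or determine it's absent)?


Binary search halves the search space each comparison:
  Step 1: search space = 2391302 -> 1195651
  Step 2: search space = 1195651 -> 597825
  Step 3: search space = 597825 -> 298912
  Step 4: search space = 298912 -> 149456
  Step 5: search space = 149456 -> 74728
  Step 6: search space = 74728 -> 37364
  Step 7: search space = 37364 -> 18682
  Step 8: search space = 18682 -> 9341
  Step 9: search space = 9341 -> 4670
  Step 10: search space = 4670 -> 2335
  Step 11: search space = 2335 -> 1167
  Step 12: search space = 1167 -> 583
  Step 13: search space = 583 -> 291
  Step 14: search space = 291 -> 145
  Step 15: search space = 145 -> 72
  Step 16: search space = 72 -> 36
  Step 17: search space = 36 -> 18
  Step 18: search space = 18 -> 9
  Step 19: search space = 9 -> 4
  Step 20: search space = 4 -> 2
  Step 21: search space = 2 -> 1
  Step 22: search space = 1 (final check)
Maximum comparisons = floor(log2(2391302)) + 1 = 21 + 1 = 22


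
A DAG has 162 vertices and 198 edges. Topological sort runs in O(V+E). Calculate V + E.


V = 162 (vertex processing)
E = 198 (edge processing)
V + E = 162 + 198 = 360


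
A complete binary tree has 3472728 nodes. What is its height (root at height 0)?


In a complete binary tree, level k holds nodes 2^k .. 2^(k+1)-1 (1-indexed).
Height = floor(log2(n)) = floor(log2(3472728)) = 21
Check: 2^21 = 2097152 <= 3472728 < 4194304 = 2^22


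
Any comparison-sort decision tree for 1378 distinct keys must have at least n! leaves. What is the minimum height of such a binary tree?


A binary decision tree of height h has at most 2^h leaves and needs at least n! of them, so h >= ceil(log2(n!)).
1378! is far too large to multiply out, so use Stirling's series:
  ln(n!) ~ n ln n - n + (1/2) ln(2 pi n) + 1/(12n)  (error below 1/(360 n^3), negligible here)
  ln(1378) = 7.2283885
  n ln n = 1378 * 7.2283885 = 9960.7194
  (1/2) ln(2 pi * 1378) = (1/2) ln(8658.2294) = 4.5331
  1/(12*1378) = 0.0001
  ln(1378!) ~ 9960.7194 - 1378 + 4.5331 + 0.0001 = 8587.2526
Convert to base 2: log2(1378!) = 8587.2526 / ln 2 = 8587.2526 / 0.69314718 = 12388.7868
ceil(12388.7868) = 12389


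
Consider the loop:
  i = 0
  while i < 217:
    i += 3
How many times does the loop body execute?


Starting at i = 0, each iteration adds 3.
Iterations until i >= 217:
  Iteration 1: i = 0 -> i = 3
  Iteration 2: i = 3 -> i = 6
  Iteration 3: i = 6 -> i = 9
  Iteration 4: i = 9 -> i = 12
  Iteration 5: i = 12 -> i = 15
  Iteration 6: i = 15 -> i = 18
  Iteration 7: i = 18 -> i = 21
  Iteration 8: i = 21 -> i = 24
  ... continuing ...
Total iterations = ceil(217/3) = 73


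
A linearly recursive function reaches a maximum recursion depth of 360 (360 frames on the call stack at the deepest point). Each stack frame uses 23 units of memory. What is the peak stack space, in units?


Maximum recursion depth = 360 frames
Memory per frame = 23 units
Total stack space = depth * frame_size
= 360 * 23 = 8280


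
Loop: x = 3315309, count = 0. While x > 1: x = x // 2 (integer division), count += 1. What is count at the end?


The variable x halves each step:
x = 3315309 -> 1657654 -> 828827 -> 414413 -> 207206 -> 103603 -> 51801 -> 25900 -> 12950 -> 6475 -> 3237 -> 1618 -> 809 -> 404 -> 202 -> 101 -> 50 -> 25 -> 12 -> 6 -> 3 -> 1
Number of halvings = floor(log2(3315309)) = 21


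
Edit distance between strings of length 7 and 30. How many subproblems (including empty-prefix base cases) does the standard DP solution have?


The table includes base cases (empty prefixes).
Rows: (m+1) = 8
Columns: (n+1) = 31
Total = 8 * 31 = 248


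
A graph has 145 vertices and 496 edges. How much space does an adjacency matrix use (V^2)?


Adjacency matrix: V x V grid of entries
Space = V^2 = 145^2 = 145 * 145 = 21025


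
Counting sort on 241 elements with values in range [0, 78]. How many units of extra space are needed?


Output array size: 241 (to store sorted result)
Count array size: 79 (one slot per possible value, range 0 to 78)
Total extra space = 241 + 79 = 320


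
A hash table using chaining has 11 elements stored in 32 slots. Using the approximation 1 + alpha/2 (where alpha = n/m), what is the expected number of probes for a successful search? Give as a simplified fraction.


Load factor alpha = n/m = 11/32
Expected probes = 1 + alpha/2 = 1 + 11/(2*32)
= 1 + 11/64
= 64/64 + 11/64
= 75/64


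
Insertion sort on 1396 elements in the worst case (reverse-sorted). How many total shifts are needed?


In the worst case (reverse-sorted), each element shifts past all previous:
  Element 1: 1 shifts
  Element 2: 2 shifts
  Element 3: 3 shifts
  Element 4: 4 shifts
  Element 5: 5 shifts
  ...
  Element 1395: 1395 shifts
Total = 1 + 2 + ... + 1395
= 1396*(1396-1)/2 = 973710


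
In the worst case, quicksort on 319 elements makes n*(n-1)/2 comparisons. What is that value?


Sum of comparisons per partition:
318 + 317 + ... + 1 + 0
= 319 * (319 - 1) / 2
= 319 * 318 / 2
= 50721


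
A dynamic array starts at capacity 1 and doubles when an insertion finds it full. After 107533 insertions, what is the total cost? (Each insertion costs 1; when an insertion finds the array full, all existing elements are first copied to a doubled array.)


Insertion cost: 107533 (one per element)
Resizes occur just before inserting elements 2, 3, 5, 9, ...
Elements copied at each resize: 1 + 2 + 4 + 8 + 16 + 32 + 64 + 128 + 256 + 512 + 1024 + 2048 + 4096 + 8192 + 16384 + 32768 + 65536
Sum of copies = 131071 (geometric series: 2^k - 1)
Total = 107533 + 131071 = 238604


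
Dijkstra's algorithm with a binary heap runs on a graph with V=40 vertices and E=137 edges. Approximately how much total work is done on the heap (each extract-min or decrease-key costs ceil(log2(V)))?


Dijkstra with a binary heap: each vertex is extracted once, each edge may relax once.
Each heap operation costs O(log V).
V + E = 40 + 137 = 177
ceil(log2(40)) = 6 (since 2^5 = 32 < 40 <= 64 = 2^6)
Total heap work = (V+E) * ceil(log2(V)) = 177 * 6 = 1062


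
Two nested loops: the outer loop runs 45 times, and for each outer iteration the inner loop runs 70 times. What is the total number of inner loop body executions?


Outer loop: 45 iterations
Inner loop: 70 iterations per outer iteration
Total = 45 * 70 = 3150


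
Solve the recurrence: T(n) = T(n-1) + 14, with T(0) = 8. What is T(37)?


Unrolling the recurrence:
T(37) = T(36) + 14
       = T(35) + 14 + 14
       = T(34) + 14*3
       ...
       = T(0) + 14*37
       = 8 + 518 = 526


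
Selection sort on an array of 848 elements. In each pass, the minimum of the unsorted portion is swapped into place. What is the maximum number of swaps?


Selection sort performs one swap per pass:
  Pass 1: find min in positions 0 to 847, swap with position 0
  Pass 2: find min in positions 1 to 847, swap with position 1
  Pass 3: find min in positions 2 to 847, swap with position 2
  Pass 4: find min in positions 3 to 847, swap with position 3
  Pass 5: find min in positions 4 to 847, swap with position 4
  ... (842 more passes)
Total passes (and swaps) = n - 1 = 848 - 1 = 847


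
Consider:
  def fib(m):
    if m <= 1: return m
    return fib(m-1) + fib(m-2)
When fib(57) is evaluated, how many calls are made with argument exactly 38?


Let N(m) = number of times fib(m) is called while evaluating fib(57).
N(57) = 1 (the initial call).
N(56) = 1 (only fib(57) calls it).
For 1 <= m <= 55: fib(m) is called by fib(m+1) and fib(m+2), so
  N(m) = N(m+1) + N(m+2).
fib(0) is called only by fib(2), so N(0) = N(2).
Walk down from m=57:
  N(57)=1, N(56)=1, N(55)=2, N(54)=3, N(53)=5, N(52)=8, N(51)=13, N(50)=21, N(49)=34, N(48)=55, N(47)=89, N(46)=144, N(45)=233, N(44)=377, N(43)=610, N(42)=987, N(41)=1597, N(40)=2584, N(39)=4181, N(38)=6765
N(38) = 6765


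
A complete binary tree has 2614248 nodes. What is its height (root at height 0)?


In a complete binary tree, level k holds nodes 2^k .. 2^(k+1)-1 (1-indexed).
Height = floor(log2(n)) = floor(log2(2614248)) = 21
Check: 2^21 = 2097152 <= 2614248 < 4194304 = 2^22


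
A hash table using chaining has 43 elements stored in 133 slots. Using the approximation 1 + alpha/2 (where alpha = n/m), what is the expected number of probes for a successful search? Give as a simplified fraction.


Load factor alpha = n/m = 43/133
Expected probes = 1 + alpha/2 = 1 + 43/(2*133)
= 1 + 43/266
= 266/266 + 43/266
= 309/266


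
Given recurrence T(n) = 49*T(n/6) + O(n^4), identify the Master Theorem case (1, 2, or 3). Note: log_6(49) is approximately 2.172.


Master Theorem parameters: a=49, b=6, c=4
log_b(a) = 2.172
Compare b^c with a: 6^4 = 1296 > 49, so c > log_b(a).
Comparing c=4 vs log_b(a)=2.172:
4 > 2.172 => Case 3
Result: T(n) = O(n^4)
Master Theorem case = 3


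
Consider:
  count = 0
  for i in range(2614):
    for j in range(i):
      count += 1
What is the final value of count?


For each i, the inner loop runs i times:
  i=0: inner runs 0 times
  i=1: inner runs 1 time
  i=2: inner runs 2 times
  i=3: inner runs 3 times
  i=4: inner runs 4 times
  i=5: inner runs 5 times
  i=6: inner runs 6 times
  i=7: inner runs 7 times
  ...
Total = 0 + 1 + 2 + ... + 2613 = 2614*(2614-1)/2 = 3415191


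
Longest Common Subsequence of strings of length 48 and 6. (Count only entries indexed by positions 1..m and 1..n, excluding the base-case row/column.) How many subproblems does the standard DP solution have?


DP table indexed by positions in both strings.
First string: 48 positions
Second string: 6 positions
Total = 48 * 6 = 288


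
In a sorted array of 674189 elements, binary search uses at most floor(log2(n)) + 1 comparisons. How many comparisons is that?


Halving sequence: 674189 -> 337094 -> 168547 -> 84273 -> 42136 -> 21068 -> 10534 -> 5267 -> 2633 -> 1316 -> 658 -> 329 -> 164 -> 82 -> 41 -> 20 -> 10 -> 5 -> 2 -> 1
Number of halvings = 19
Max comparisons = 19 + 1 = 20


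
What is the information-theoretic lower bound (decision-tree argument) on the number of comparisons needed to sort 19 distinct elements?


A binary decision tree of height h has at most 2^h leaves and needs at least n! of them, so h >= ceil(log2(n!)).
Compute 19! as a running product:
  x2 = 2, x3 = 6, x4 = 24, x5 = 120
  x6 = 720, x7 = 5040, x8 = 40320, x9 = 362880
  x10 = 3628800, x11 = 39916800, x12 = 479001600, x13 = 6227020800
  x14 = 87178291200, x15 = 1307674368000, x16 = 20922789888000, x17 = 355687428096000
  x18 = 6402373705728000, x19 = 121645100408832000
19! = 121645100408832000
Bracket between powers of 2:
  2^56 = 72057594037927936 < 121645100408832000 <= 144115188075855872 = 2^57
So ceil(log2(19!)) = 57


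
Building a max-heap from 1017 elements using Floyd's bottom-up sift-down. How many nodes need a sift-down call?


In a heap of 1017 elements (0-indexed array):
  Last element index: 1016
  Parent of last element: floor((1016 - 1) / 2) = 507
  Internal nodes: indices 0 to 507
  Count = floor(1017/2) = 508


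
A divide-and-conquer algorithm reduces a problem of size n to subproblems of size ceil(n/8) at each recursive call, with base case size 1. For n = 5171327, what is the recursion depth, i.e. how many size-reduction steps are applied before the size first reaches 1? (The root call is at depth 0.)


Each step divides the size by 8 (rounding up); after k steps the size is ceil(n/8^k), which equals 1 exactly when 8^k >= n.
So the depth is the smallest k with 8^k >= 5171327, i.e. ceil(log_8(5171327)).
8^7 = 2097152 < 5171327 <= 16777216 = 8^8
Recursion depth = 8


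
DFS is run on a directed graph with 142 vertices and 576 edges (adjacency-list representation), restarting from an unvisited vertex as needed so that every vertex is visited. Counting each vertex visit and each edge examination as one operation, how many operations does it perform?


A full DFS traversal processes each vertex exactly once (push/pop on stack).
Each directed edge is examined once.
V = 142, E = 576
V + E = 718


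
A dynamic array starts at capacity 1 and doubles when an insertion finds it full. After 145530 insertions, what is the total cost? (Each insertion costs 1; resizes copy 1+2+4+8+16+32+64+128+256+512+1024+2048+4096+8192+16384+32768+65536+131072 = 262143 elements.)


Insertion cost: 145530 (one per element)
Resizes occur just before inserting elements 2, 3, 5, 9, ...
Elements copied at each resize: 1 + 2 + 4 + 8 + 16 + 32 + 64 + 128 + 256 + 512 + 1024 + 2048 + 4096 + 8192 + 16384 + 32768 + 65536 + 131072
Sum of copies = 262143 (geometric series: 2^k - 1)
Total = 145530 + 262143 = 407673


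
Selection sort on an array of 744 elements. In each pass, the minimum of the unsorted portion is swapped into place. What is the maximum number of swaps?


Selection sort performs one swap per pass:
  Pass 1: find min in positions 0 to 743, swap with position 0
  Pass 2: find min in positions 1 to 743, swap with position 1
  Pass 3: find min in positions 2 to 743, swap with position 2
  Pass 4: find min in positions 3 to 743, swap with position 3
  Pass 5: find min in positions 4 to 743, swap with position 4
  ... (738 more passes)
Total passes (and swaps) = n - 1 = 744 - 1 = 743


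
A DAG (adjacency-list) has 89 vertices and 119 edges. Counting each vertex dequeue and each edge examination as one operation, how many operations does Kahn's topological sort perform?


V = 89 (vertex processing)
E = 119 (edge processing)
V + E = 89 + 119 = 208


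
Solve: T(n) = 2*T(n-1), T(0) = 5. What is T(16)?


Unrolling:
T(16) = 2*T(15) = 2^2*T(14) = ... = 2^16*T(0)
= 2^16 * 5
= 65536 * 5 = 327680


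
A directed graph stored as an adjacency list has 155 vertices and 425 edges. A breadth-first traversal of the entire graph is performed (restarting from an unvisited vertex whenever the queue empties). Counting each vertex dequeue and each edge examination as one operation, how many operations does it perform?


A full BFS traversal dequeues each vertex once and examines each edge once.
Vertex visits: 155
Edge visits: 425
V + E = 155 + 425 = 580


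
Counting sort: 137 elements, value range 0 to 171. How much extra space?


n = 137 (output array)
k = 172 (count array for 172 distinct values)
Extra space = 137 + 172 = 309


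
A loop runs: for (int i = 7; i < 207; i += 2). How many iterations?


Loop starts at i = 7, increments by 2, stops when i >= 207.
Number of iterations = ceil((207 - 7) / 2)
= ceil(200 / 2)
= 100


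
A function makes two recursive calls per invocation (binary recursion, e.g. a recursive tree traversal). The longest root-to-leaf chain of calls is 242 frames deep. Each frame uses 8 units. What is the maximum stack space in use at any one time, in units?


Binary recursion: the two calls run one after the other, so only one root-to-leaf chain of frames is on the stack at a time.
Maximum depth (longest chain) = 242 frames
Each frame = 8 units
Max stack space = 242 * 8 = 1936


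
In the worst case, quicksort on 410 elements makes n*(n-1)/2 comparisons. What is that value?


Sum of comparisons per partition:
409 + 408 + ... + 1 + 0
= 410 * (410 - 1) / 2
= 410 * 409 / 2
= 83845


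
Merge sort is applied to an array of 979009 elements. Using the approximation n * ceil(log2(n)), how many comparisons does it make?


Merge sort divides the array into halves recursively.
Number of levels = ceil(log2(979009)) = 20
At each level, approximately n = 979009 comparisons are needed for merging.
Total comparisons ~ n * ceil(log2(n)) = 979009 * 20 = 19580180


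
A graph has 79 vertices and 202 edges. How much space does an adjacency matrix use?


Adjacency matrix: V x V grid of entries
Space = V^2 = 79^2 = 79 * 79 = 6241


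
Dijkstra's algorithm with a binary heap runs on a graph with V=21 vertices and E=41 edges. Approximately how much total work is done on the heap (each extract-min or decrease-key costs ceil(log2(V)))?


Dijkstra with a binary heap: each vertex is extracted once, each edge may relax once.
Each heap operation costs O(log V).
V + E = 21 + 41 = 62
ceil(log2(21)) = 5 (since 2^4 = 16 < 21 <= 32 = 2^5)
Total heap work = (V+E) * ceil(log2(V)) = 62 * 5 = 310


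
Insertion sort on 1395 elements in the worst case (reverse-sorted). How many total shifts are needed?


In the worst case (reverse-sorted), each element shifts past all previous:
  Element 1: 1 shifts
  Element 2: 2 shifts
  Element 3: 3 shifts
  Element 4: 4 shifts
  Element 5: 5 shifts
  ...
  Element 1394: 1394 shifts
Total = 1 + 2 + ... + 1394
= 1395*(1395-1)/2 = 972315


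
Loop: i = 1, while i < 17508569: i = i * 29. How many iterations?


i multiplies by 29 each step:
i = 1 -> 29 -> 841 -> 24389 -> 707281 -> 20511149 (stop)
Iterations = ceil(log_29(17508569)) = 5


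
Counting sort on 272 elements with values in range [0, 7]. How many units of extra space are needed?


Output array size: 272 (to store sorted result)
Count array size: 8 (one slot per possible value, range 0 to 7)
Total extra space = 272 + 8 = 280


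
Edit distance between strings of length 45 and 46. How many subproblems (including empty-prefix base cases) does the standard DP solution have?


The table includes base cases (empty prefixes).
Rows: (m+1) = 46
Columns: (n+1) = 47
Total = 46 * 47 = 2162


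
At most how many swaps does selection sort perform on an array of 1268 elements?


Each of the 1267 passes places one element in its final position.
Pass 1: swap minimum into position 0
Pass 2: swap minimum of remaining into position 1
...
Pass 1267: last two elements, one swap
Maximum swaps = 1268 - 1 = 1267


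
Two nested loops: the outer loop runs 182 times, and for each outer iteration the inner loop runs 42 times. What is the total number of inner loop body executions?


Outer loop: 182 iterations
Inner loop: 42 iterations per outer iteration
Total = 182 * 42 = 7644


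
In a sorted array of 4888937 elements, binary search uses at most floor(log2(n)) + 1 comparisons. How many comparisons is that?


Halving sequence: 4888937 -> 2444468 -> 1222234 -> 611117 -> 305558 -> 152779 -> 76389 -> 38194 -> 19097 -> 9548 -> 4774 -> 2387 -> 1193 -> 596 -> 298 -> 149 -> 74 -> 37 -> 18 -> 9 -> 4 -> 2 -> 1
Number of halvings = 22
Max comparisons = 22 + 1 = 23


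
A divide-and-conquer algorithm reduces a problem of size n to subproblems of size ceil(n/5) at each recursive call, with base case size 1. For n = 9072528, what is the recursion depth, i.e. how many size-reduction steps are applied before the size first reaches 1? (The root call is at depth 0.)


Each step divides the size by 5 (rounding up); after k steps the size is ceil(n/5^k), which equals 1 exactly when 5^k >= n.
So the depth is the smallest k with 5^k >= 9072528, i.e. ceil(log_5(9072528)).
5^9 = 1953125 < 9072528 <= 9765625 = 5^10
Recursion depth = 10


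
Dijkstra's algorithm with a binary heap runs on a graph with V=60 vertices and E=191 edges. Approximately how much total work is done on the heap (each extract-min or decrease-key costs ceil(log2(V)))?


Dijkstra with a binary heap: each vertex is extracted once, each edge may relax once.
Each heap operation costs O(log V).
V + E = 60 + 191 = 251
ceil(log2(60)) = 6 (since 2^5 = 32 < 60 <= 64 = 2^6)
Total heap work = (V+E) * ceil(log2(V)) = 251 * 6 = 1506


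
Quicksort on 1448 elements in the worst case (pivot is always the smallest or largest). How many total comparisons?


In the worst case, each partition step picks the worst pivot:
  Partition 1: 1447 comparisons (n-1 elements to compare)
  Partition 2: 1446 comparisons
  Partition 3: 1445 comparisons
  Partition 4: 1444 comparisons
  Partition 5: 1443 comparisons
  ...
  Last partition: 0 comparisons
Total = (n-1) + (n-2) + ... + 1 + 0 = n*(n-1)/2
= 1448*1447/2 = 1047628


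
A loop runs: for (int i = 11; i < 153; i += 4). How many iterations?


Loop starts at i = 11, increments by 4, stops when i >= 153.
Number of iterations = ceil((153 - 11) / 4)
= ceil(142 / 4)
= 36


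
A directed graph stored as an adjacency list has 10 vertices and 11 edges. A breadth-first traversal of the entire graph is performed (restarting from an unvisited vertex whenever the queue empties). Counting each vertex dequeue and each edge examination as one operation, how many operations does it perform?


A full BFS traversal dequeues each vertex once and examines each edge once.
Vertex visits: 10
Edge visits: 11
V + E = 10 + 11 = 21


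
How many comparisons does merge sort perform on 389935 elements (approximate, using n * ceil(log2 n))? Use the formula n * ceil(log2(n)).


Recursion depth: ceil(log2(389935)) = 19
Each recursion level merges n = 389935 elements
Total = 389935 * 19 = 7408765


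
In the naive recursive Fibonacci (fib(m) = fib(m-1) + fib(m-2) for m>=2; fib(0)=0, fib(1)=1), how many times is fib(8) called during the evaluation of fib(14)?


Let N(m) = number of times fib(m) is called while evaluating fib(14).
N(14) = 1 (the initial call).
N(13) = 1 (only fib(14) calls it).
For 1 <= m <= 12: fib(m) is called by fib(m+1) and fib(m+2), so
  N(m) = N(m+1) + N(m+2).
fib(0) is called only by fib(2), so N(0) = N(2).
Walk down from m=14:
  N(14)=1, N(13)=1, N(12)=2, N(11)=3, N(10)=5, N(9)=8, N(8)=13
N(8) = 13


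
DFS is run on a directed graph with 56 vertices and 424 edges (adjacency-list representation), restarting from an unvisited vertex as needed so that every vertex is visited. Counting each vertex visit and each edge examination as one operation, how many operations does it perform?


A full DFS traversal processes each vertex exactly once (push/pop on stack).
Each directed edge is examined once.
V = 56, E = 424
V + E = 480


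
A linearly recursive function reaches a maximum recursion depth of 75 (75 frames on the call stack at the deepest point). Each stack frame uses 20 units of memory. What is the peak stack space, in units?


Maximum recursion depth = 75 frames
Memory per frame = 20 units
Total stack space = depth * frame_size
= 75 * 20 = 1500


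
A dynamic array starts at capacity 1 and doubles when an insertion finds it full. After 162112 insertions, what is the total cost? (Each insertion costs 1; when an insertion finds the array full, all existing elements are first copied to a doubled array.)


Insertion cost: 162112 (one per element)
Resizes occur just before inserting elements 2, 3, 5, 9, ...
Elements copied at each resize: 1 + 2 + 4 + 8 + 16 + 32 + 64 + 128 + 256 + 512 + 1024 + 2048 + 4096 + 8192 + 16384 + 32768 + 65536 + 131072
Sum of copies = 262143 (geometric series: 2^k - 1)
Total = 162112 + 262143 = 424255


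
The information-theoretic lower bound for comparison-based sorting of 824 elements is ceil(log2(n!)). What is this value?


A binary decision tree of height h has at most 2^h leaves and needs at least n! of them, so h >= ceil(log2(n!)).
824! is far too large to multiply out, so use Stirling's series:
  ln(n!) ~ n ln n - n + (1/2) ln(2 pi n) + 1/(12n)  (error below 1/(360 n^3), negligible here)
  ln(824) = 6.7141705
  n ln n = 824 * 6.7141705 = 5532.4765
  (1/2) ln(2 pi * 824) = (1/2) ln(5177.3447) = 4.2760
  1/(12*824) = 0.0001
  ln(824!) ~ 5532.4765 - 824 + 4.2760 + 0.0001 = 4712.7526
Convert to base 2: log2(824!) = 4712.7526 / ln 2 = 4712.7526 / 0.69314718 = 6799.0648
ceil(6799.0648) = 6800


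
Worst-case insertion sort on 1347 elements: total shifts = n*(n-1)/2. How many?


Sum of shifts = 1 + 2 + 3 + ... + 1346
= 1347 * 1346 / 2
= 1813062 / 2
= 906531


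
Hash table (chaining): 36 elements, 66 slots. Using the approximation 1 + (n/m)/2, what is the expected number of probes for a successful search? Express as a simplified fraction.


Computing expected probes:
alpha = 36/66
= 1 + alpha/2
= 1 + 36/(2*66)
= (2*66 + 36) / (2*66)
= 168/132 = 14/11


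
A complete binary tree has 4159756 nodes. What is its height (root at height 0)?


In a complete binary tree, level k holds nodes 2^k .. 2^(k+1)-1 (1-indexed).
Height = floor(log2(n)) = floor(log2(4159756)) = 21
Check: 2^21 = 2097152 <= 4159756 < 4194304 = 2^22


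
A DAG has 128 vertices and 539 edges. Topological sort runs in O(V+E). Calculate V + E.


V = 128 (vertex processing)
E = 539 (edge processing)
V + E = 128 + 539 = 667


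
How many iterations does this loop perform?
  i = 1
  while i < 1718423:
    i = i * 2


The loop variable doubles each iteration:
i = 1 -> 2 -> 4 -> 8 -> 16 -> 32 -> 64 -> 128 -> 256 -> 512 -> 1024 -> 2048 -> 4096 -> 8192 -> 16384 -> 32768 -> 65536 -> 131072 -> 262144 -> 524288 -> 1048576 -> 2097152 (stop, 2097152 >= 1718423)
Number of doublings = ceil(log2(1718423)) = 21


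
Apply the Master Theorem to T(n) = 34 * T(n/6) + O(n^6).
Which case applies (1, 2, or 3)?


The Master Theorem: T(n) = a*T(n/b) + O(n^c)
  a = 34, b = 6, c = 6
log_b(a) = log_6(34) ~ 1.968
Compare b^c with a: 6^6 = 46656 > 34, so c > log_b(a).
Since c > log_b(a), Case 3 applies.
T(n) = O(n^6)
Master Theorem case = 3


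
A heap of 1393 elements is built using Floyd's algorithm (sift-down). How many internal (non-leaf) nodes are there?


Leaf nodes occupy roughly half the array.
Sift-down is called for each internal node, starting from the last one.
Internal nodes = floor(n/2) = floor(1393/2) = 696


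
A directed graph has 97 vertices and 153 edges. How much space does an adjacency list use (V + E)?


Adjacency list: one list head per vertex + one entry per edge
Vertex heads: 97
Edge entries: 153
Total = 97 + 153 = 250
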